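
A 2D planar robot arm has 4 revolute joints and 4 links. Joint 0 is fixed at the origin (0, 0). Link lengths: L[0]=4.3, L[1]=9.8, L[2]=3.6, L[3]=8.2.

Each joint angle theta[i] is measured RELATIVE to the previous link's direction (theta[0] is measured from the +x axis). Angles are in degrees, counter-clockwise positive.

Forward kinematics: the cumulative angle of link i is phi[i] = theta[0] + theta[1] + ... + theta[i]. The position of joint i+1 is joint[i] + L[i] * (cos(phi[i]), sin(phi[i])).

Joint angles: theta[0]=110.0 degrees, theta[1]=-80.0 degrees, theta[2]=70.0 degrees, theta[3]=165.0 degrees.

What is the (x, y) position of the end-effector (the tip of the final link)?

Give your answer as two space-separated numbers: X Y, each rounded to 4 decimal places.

Answer: 5.6766 4.3172

Derivation:
joint[0] = (0.0000, 0.0000)  (base)
link 0: phi[0] = 110 = 110 deg
  cos(110 deg) = -0.3420, sin(110 deg) = 0.9397
  joint[1] = (0.0000, 0.0000) + 4.3 * (-0.3420, 0.9397) = (0.0000 + -1.4707, 0.0000 + 4.0407) = (-1.4707, 4.0407)
link 1: phi[1] = 110 + -80 = 30 deg
  cos(30 deg) = 0.8660, sin(30 deg) = 0.5000
  joint[2] = (-1.4707, 4.0407) + 9.8 * (0.8660, 0.5000) = (-1.4707 + 8.4870, 4.0407 + 4.9000) = (7.0164, 8.9407)
link 2: phi[2] = 110 + -80 + 70 = 100 deg
  cos(100 deg) = -0.1736, sin(100 deg) = 0.9848
  joint[3] = (7.0164, 8.9407) + 3.6 * (-0.1736, 0.9848) = (7.0164 + -0.6251, 8.9407 + 3.5453) = (6.3912, 12.4860)
link 3: phi[3] = 110 + -80 + 70 + 165 = 265 deg
  cos(265 deg) = -0.0872, sin(265 deg) = -0.9962
  joint[4] = (6.3912, 12.4860) + 8.2 * (-0.0872, -0.9962) = (6.3912 + -0.7147, 12.4860 + -8.1688) = (5.6766, 4.3172)
End effector: (5.6766, 4.3172)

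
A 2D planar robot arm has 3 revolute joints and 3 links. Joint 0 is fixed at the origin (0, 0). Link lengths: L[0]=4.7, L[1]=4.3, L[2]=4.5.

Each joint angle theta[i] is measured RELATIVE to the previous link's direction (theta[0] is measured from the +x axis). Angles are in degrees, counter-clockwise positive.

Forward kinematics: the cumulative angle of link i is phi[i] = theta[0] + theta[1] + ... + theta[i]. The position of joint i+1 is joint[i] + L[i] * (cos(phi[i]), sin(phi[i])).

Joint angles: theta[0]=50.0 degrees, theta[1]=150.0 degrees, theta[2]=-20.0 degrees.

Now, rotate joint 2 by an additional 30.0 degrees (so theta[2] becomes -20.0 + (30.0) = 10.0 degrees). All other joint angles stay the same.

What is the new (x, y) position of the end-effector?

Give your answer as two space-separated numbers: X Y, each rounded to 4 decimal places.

Answer: -4.9167 -0.1203

Derivation:
joint[0] = (0.0000, 0.0000)  (base)
link 0: phi[0] = 50 = 50 deg
  cos(50 deg) = 0.6428, sin(50 deg) = 0.7660
  joint[1] = (0.0000, 0.0000) + 4.7 * (0.6428, 0.7660) = (0.0000 + 3.0211, 0.0000 + 3.6004) = (3.0211, 3.6004)
link 1: phi[1] = 50 + 150 = 200 deg
  cos(200 deg) = -0.9397, sin(200 deg) = -0.3420
  joint[2] = (3.0211, 3.6004) + 4.3 * (-0.9397, -0.3420) = (3.0211 + -4.0407, 3.6004 + -1.4707) = (-1.0196, 2.1297)
link 2: phi[2] = 50 + 150 + 10 = 210 deg
  cos(210 deg) = -0.8660, sin(210 deg) = -0.5000
  joint[3] = (-1.0196, 2.1297) + 4.5 * (-0.8660, -0.5000) = (-1.0196 + -3.8971, 2.1297 + -2.2500) = (-4.9167, -0.1203)
End effector: (-4.9167, -0.1203)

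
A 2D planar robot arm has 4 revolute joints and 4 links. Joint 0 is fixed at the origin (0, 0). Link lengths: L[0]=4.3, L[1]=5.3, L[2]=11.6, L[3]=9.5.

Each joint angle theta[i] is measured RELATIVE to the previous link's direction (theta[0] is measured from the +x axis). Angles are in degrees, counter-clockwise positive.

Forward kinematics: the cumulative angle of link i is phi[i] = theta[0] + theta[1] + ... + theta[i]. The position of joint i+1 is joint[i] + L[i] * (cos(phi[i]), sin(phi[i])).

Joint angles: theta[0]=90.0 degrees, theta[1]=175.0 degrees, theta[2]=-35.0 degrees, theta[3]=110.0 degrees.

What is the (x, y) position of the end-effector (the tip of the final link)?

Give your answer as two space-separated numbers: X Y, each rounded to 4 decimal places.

joint[0] = (0.0000, 0.0000)  (base)
link 0: phi[0] = 90 = 90 deg
  cos(90 deg) = 0.0000, sin(90 deg) = 1.0000
  joint[1] = (0.0000, 0.0000) + 4.3 * (0.0000, 1.0000) = (0.0000 + 0.0000, 0.0000 + 4.3000) = (0.0000, 4.3000)
link 1: phi[1] = 90 + 175 = 265 deg
  cos(265 deg) = -0.0872, sin(265 deg) = -0.9962
  joint[2] = (0.0000, 4.3000) + 5.3 * (-0.0872, -0.9962) = (0.0000 + -0.4619, 4.3000 + -5.2798) = (-0.4619, -0.9798)
link 2: phi[2] = 90 + 175 + -35 = 230 deg
  cos(230 deg) = -0.6428, sin(230 deg) = -0.7660
  joint[3] = (-0.4619, -0.9798) + 11.6 * (-0.6428, -0.7660) = (-0.4619 + -7.4563, -0.9798 + -8.8861) = (-7.9183, -9.8659)
link 3: phi[3] = 90 + 175 + -35 + 110 = 340 deg
  cos(340 deg) = 0.9397, sin(340 deg) = -0.3420
  joint[4] = (-7.9183, -9.8659) + 9.5 * (0.9397, -0.3420) = (-7.9183 + 8.9271, -9.8659 + -3.2492) = (1.0088, -13.1151)
End effector: (1.0088, -13.1151)

Answer: 1.0088 -13.1151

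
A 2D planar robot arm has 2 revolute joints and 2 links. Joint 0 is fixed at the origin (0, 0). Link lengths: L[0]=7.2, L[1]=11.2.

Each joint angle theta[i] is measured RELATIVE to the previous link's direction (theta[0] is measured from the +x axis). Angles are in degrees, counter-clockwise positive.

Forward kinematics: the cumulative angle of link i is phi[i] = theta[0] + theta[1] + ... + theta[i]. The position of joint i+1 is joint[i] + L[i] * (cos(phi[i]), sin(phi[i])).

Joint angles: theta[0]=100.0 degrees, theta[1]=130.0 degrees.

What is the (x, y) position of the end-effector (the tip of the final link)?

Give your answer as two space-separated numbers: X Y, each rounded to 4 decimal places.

joint[0] = (0.0000, 0.0000)  (base)
link 0: phi[0] = 100 = 100 deg
  cos(100 deg) = -0.1736, sin(100 deg) = 0.9848
  joint[1] = (0.0000, 0.0000) + 7.2 * (-0.1736, 0.9848) = (0.0000 + -1.2503, 0.0000 + 7.0906) = (-1.2503, 7.0906)
link 1: phi[1] = 100 + 130 = 230 deg
  cos(230 deg) = -0.6428, sin(230 deg) = -0.7660
  joint[2] = (-1.2503, 7.0906) + 11.2 * (-0.6428, -0.7660) = (-1.2503 + -7.1992, 7.0906 + -8.5797) = (-8.4495, -1.4891)
End effector: (-8.4495, -1.4891)

Answer: -8.4495 -1.4891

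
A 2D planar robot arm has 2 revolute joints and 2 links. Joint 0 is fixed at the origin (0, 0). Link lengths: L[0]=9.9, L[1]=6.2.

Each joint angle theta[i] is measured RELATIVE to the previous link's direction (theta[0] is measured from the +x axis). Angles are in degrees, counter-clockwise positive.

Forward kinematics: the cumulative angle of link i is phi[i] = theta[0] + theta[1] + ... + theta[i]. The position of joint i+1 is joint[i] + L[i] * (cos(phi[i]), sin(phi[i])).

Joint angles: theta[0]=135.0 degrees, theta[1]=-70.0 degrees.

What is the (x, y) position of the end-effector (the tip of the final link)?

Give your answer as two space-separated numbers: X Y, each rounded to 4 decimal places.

Answer: -4.3801 12.6195

Derivation:
joint[0] = (0.0000, 0.0000)  (base)
link 0: phi[0] = 135 = 135 deg
  cos(135 deg) = -0.7071, sin(135 deg) = 0.7071
  joint[1] = (0.0000, 0.0000) + 9.9 * (-0.7071, 0.7071) = (0.0000 + -7.0004, 0.0000 + 7.0004) = (-7.0004, 7.0004)
link 1: phi[1] = 135 + -70 = 65 deg
  cos(65 deg) = 0.4226, sin(65 deg) = 0.9063
  joint[2] = (-7.0004, 7.0004) + 6.2 * (0.4226, 0.9063) = (-7.0004 + 2.6202, 7.0004 + 5.6191) = (-4.3801, 12.6195)
End effector: (-4.3801, 12.6195)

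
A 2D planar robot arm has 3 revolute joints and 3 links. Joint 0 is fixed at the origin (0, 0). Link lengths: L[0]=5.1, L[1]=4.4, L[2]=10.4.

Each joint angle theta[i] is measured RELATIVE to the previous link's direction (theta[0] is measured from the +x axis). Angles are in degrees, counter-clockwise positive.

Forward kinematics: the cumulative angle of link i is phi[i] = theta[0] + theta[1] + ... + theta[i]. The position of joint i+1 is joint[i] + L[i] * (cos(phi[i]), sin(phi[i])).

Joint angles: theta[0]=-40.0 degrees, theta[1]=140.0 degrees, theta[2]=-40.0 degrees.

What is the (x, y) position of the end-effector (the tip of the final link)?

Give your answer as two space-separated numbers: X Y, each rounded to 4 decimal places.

joint[0] = (0.0000, 0.0000)  (base)
link 0: phi[0] = -40 = -40 deg
  cos(-40 deg) = 0.7660, sin(-40 deg) = -0.6428
  joint[1] = (0.0000, 0.0000) + 5.1 * (0.7660, -0.6428) = (0.0000 + 3.9068, 0.0000 + -3.2782) = (3.9068, -3.2782)
link 1: phi[1] = -40 + 140 = 100 deg
  cos(100 deg) = -0.1736, sin(100 deg) = 0.9848
  joint[2] = (3.9068, -3.2782) + 4.4 * (-0.1736, 0.9848) = (3.9068 + -0.7641, -3.2782 + 4.3332) = (3.1428, 1.0549)
link 2: phi[2] = -40 + 140 + -40 = 60 deg
  cos(60 deg) = 0.5000, sin(60 deg) = 0.8660
  joint[3] = (3.1428, 1.0549) + 10.4 * (0.5000, 0.8660) = (3.1428 + 5.2000, 1.0549 + 9.0067) = (8.3428, 10.0616)
End effector: (8.3428, 10.0616)

Answer: 8.3428 10.0616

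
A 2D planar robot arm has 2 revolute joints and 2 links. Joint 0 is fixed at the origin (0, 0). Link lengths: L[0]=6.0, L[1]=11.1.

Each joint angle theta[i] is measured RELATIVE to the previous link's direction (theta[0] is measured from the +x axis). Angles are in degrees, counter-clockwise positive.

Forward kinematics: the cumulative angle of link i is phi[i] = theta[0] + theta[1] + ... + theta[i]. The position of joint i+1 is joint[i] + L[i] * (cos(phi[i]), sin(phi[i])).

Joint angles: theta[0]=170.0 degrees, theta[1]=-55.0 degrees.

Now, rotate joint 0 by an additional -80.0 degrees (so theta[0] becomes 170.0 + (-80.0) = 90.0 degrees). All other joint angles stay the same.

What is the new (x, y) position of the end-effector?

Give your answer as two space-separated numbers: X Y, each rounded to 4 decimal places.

joint[0] = (0.0000, 0.0000)  (base)
link 0: phi[0] = 90 = 90 deg
  cos(90 deg) = 0.0000, sin(90 deg) = 1.0000
  joint[1] = (0.0000, 0.0000) + 6 * (0.0000, 1.0000) = (0.0000 + 0.0000, 0.0000 + 6.0000) = (0.0000, 6.0000)
link 1: phi[1] = 90 + -55 = 35 deg
  cos(35 deg) = 0.8192, sin(35 deg) = 0.5736
  joint[2] = (0.0000, 6.0000) + 11.1 * (0.8192, 0.5736) = (0.0000 + 9.0926, 6.0000 + 6.3667) = (9.0926, 12.3667)
End effector: (9.0926, 12.3667)

Answer: 9.0926 12.3667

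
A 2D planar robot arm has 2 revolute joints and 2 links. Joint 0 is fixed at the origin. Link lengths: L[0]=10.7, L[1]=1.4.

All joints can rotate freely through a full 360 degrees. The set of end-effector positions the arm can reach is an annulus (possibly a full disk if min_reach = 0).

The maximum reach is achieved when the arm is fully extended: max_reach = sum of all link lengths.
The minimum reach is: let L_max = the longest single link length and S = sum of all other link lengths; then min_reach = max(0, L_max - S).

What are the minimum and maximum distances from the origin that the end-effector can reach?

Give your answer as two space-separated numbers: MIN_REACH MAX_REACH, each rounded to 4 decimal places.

Link lengths: [10.7, 1.4]
max_reach = 10.7 + 1.4 = 12.1
L_max = max([10.7, 1.4]) = 10.7
S (sum of others) = 12.1 - 10.7 = 1.4
min_reach = max(0, 10.7 - 1.4) = max(0, 9.3) = 9.3

Answer: 9.3000 12.1000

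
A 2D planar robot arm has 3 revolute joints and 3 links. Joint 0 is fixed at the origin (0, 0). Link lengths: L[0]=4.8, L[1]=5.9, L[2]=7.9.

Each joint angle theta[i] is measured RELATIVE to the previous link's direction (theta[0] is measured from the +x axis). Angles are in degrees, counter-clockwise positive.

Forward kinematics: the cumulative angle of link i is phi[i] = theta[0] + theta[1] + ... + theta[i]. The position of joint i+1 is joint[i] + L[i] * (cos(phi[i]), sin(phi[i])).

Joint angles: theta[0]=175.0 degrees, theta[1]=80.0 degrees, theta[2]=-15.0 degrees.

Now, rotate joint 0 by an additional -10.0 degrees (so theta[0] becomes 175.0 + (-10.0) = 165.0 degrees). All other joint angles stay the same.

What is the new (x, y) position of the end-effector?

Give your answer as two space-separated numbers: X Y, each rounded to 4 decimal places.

Answer: -12.2079 -10.1566

Derivation:
joint[0] = (0.0000, 0.0000)  (base)
link 0: phi[0] = 165 = 165 deg
  cos(165 deg) = -0.9659, sin(165 deg) = 0.2588
  joint[1] = (0.0000, 0.0000) + 4.8 * (-0.9659, 0.2588) = (0.0000 + -4.6364, 0.0000 + 1.2423) = (-4.6364, 1.2423)
link 1: phi[1] = 165 + 80 = 245 deg
  cos(245 deg) = -0.4226, sin(245 deg) = -0.9063
  joint[2] = (-4.6364, 1.2423) + 5.9 * (-0.4226, -0.9063) = (-4.6364 + -2.4934, 1.2423 + -5.3472) = (-7.1299, -4.1049)
link 2: phi[2] = 165 + 80 + -15 = 230 deg
  cos(230 deg) = -0.6428, sin(230 deg) = -0.7660
  joint[3] = (-7.1299, -4.1049) + 7.9 * (-0.6428, -0.7660) = (-7.1299 + -5.0780, -4.1049 + -6.0518) = (-12.2079, -10.1566)
End effector: (-12.2079, -10.1566)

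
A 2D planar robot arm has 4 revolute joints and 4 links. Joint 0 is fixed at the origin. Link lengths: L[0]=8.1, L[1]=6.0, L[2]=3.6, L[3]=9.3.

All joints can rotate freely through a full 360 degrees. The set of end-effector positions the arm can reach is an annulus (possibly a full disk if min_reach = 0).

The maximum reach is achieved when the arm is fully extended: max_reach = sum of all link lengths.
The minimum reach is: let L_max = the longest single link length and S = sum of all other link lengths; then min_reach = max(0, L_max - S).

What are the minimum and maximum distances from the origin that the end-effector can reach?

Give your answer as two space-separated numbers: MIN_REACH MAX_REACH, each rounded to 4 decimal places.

Link lengths: [8.1, 6.0, 3.6, 9.3]
max_reach = 8.1 + 6 + 3.6 + 9.3 = 27
L_max = max([8.1, 6.0, 3.6, 9.3]) = 9.3
S (sum of others) = 27 - 9.3 = 17.7
min_reach = max(0, 9.3 - 17.7) = max(0, -8.4) = 0

Answer: 0.0000 27.0000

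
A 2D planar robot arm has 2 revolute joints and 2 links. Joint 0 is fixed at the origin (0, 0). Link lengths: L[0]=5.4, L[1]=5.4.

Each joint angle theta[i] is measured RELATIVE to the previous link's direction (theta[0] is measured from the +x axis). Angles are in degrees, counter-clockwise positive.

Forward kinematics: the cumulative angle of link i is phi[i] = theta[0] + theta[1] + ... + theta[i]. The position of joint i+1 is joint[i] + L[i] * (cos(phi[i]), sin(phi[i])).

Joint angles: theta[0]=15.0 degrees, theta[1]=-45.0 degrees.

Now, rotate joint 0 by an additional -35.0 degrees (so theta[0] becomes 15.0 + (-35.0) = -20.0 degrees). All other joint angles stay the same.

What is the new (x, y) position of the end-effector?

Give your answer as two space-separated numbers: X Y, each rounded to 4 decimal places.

joint[0] = (0.0000, 0.0000)  (base)
link 0: phi[0] = -20 = -20 deg
  cos(-20 deg) = 0.9397, sin(-20 deg) = -0.3420
  joint[1] = (0.0000, 0.0000) + 5.4 * (0.9397, -0.3420) = (0.0000 + 5.0743, 0.0000 + -1.8469) = (5.0743, -1.8469)
link 1: phi[1] = -20 + -45 = -65 deg
  cos(-65 deg) = 0.4226, sin(-65 deg) = -0.9063
  joint[2] = (5.0743, -1.8469) + 5.4 * (0.4226, -0.9063) = (5.0743 + 2.2821, -1.8469 + -4.8941) = (7.3565, -6.7410)
End effector: (7.3565, -6.7410)

Answer: 7.3565 -6.7410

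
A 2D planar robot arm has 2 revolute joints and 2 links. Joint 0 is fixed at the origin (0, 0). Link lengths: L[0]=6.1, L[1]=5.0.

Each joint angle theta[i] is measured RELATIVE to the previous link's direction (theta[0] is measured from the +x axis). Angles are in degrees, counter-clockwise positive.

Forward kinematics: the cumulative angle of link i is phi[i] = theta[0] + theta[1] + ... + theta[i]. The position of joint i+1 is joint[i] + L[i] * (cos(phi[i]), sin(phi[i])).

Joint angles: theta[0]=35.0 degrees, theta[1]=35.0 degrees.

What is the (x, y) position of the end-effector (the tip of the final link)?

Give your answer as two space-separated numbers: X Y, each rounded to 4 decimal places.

Answer: 6.7069 8.1973

Derivation:
joint[0] = (0.0000, 0.0000)  (base)
link 0: phi[0] = 35 = 35 deg
  cos(35 deg) = 0.8192, sin(35 deg) = 0.5736
  joint[1] = (0.0000, 0.0000) + 6.1 * (0.8192, 0.5736) = (0.0000 + 4.9968, 0.0000 + 3.4988) = (4.9968, 3.4988)
link 1: phi[1] = 35 + 35 = 70 deg
  cos(70 deg) = 0.3420, sin(70 deg) = 0.9397
  joint[2] = (4.9968, 3.4988) + 5 * (0.3420, 0.9397) = (4.9968 + 1.7101, 3.4988 + 4.6985) = (6.7069, 8.1973)
End effector: (6.7069, 8.1973)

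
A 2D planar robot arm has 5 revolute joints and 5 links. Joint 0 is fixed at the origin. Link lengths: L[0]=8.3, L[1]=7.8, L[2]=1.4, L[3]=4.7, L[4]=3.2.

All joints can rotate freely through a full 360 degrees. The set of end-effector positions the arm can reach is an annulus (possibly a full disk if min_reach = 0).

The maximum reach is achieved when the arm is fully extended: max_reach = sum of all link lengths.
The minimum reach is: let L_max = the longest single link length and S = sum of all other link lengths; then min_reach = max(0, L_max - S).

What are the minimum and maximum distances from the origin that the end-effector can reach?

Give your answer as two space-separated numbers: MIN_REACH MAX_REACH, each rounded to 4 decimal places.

Answer: 0.0000 25.4000

Derivation:
Link lengths: [8.3, 7.8, 1.4, 4.7, 3.2]
max_reach = 8.3 + 7.8 + 1.4 + 4.7 + 3.2 = 25.4
L_max = max([8.3, 7.8, 1.4, 4.7, 3.2]) = 8.3
S (sum of others) = 25.4 - 8.3 = 17.1
min_reach = max(0, 8.3 - 17.1) = max(0, -8.8) = 0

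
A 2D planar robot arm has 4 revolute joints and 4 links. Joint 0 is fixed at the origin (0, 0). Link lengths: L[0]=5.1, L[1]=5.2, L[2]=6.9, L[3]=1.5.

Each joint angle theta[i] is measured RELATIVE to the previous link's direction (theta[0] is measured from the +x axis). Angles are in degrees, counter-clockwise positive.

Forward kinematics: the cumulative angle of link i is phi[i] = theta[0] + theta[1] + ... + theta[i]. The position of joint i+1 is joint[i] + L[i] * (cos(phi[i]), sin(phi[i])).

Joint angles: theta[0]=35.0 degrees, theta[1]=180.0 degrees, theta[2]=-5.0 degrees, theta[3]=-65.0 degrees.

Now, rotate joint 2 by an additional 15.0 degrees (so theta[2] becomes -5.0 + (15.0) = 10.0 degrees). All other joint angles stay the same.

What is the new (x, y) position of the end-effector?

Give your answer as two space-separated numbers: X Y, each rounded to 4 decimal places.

joint[0] = (0.0000, 0.0000)  (base)
link 0: phi[0] = 35 = 35 deg
  cos(35 deg) = 0.8192, sin(35 deg) = 0.5736
  joint[1] = (0.0000, 0.0000) + 5.1 * (0.8192, 0.5736) = (0.0000 + 4.1777, 0.0000 + 2.9252) = (4.1777, 2.9252)
link 1: phi[1] = 35 + 180 = 215 deg
  cos(215 deg) = -0.8192, sin(215 deg) = -0.5736
  joint[2] = (4.1777, 2.9252) + 5.2 * (-0.8192, -0.5736) = (4.1777 + -4.2596, 2.9252 + -2.9826) = (-0.0819, -0.0574)
link 2: phi[2] = 35 + 180 + 10 = 225 deg
  cos(225 deg) = -0.7071, sin(225 deg) = -0.7071
  joint[3] = (-0.0819, -0.0574) + 6.9 * (-0.7071, -0.7071) = (-0.0819 + -4.8790, -0.0574 + -4.8790) = (-4.9610, -4.9364)
link 3: phi[3] = 35 + 180 + 10 + -65 = 160 deg
  cos(160 deg) = -0.9397, sin(160 deg) = 0.3420
  joint[4] = (-4.9610, -4.9364) + 1.5 * (-0.9397, 0.3420) = (-4.9610 + -1.4095, -4.9364 + 0.5130) = (-6.3705, -4.4234)
End effector: (-6.3705, -4.4234)

Answer: -6.3705 -4.4234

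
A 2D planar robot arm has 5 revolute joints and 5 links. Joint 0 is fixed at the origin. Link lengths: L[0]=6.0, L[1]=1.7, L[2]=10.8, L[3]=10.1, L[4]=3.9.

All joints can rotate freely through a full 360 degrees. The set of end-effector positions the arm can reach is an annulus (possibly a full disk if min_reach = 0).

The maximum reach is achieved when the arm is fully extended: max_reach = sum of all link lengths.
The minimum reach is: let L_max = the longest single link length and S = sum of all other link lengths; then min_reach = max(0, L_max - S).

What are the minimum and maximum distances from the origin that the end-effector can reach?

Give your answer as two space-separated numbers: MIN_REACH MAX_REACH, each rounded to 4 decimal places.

Link lengths: [6.0, 1.7, 10.8, 10.1, 3.9]
max_reach = 6 + 1.7 + 10.8 + 10.1 + 3.9 = 32.5
L_max = max([6.0, 1.7, 10.8, 10.1, 3.9]) = 10.8
S (sum of others) = 32.5 - 10.8 = 21.7
min_reach = max(0, 10.8 - 21.7) = max(0, -10.9) = 0

Answer: 0.0000 32.5000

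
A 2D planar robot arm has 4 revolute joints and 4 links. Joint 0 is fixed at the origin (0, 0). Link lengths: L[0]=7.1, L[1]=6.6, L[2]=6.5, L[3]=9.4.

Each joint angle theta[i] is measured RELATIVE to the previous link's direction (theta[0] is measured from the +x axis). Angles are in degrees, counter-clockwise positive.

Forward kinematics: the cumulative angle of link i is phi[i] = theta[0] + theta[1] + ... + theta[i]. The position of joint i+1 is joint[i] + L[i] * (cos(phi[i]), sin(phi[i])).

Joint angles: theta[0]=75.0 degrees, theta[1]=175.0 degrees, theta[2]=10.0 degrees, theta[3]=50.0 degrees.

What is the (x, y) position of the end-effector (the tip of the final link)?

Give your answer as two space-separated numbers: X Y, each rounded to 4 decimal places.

joint[0] = (0.0000, 0.0000)  (base)
link 0: phi[0] = 75 = 75 deg
  cos(75 deg) = 0.2588, sin(75 deg) = 0.9659
  joint[1] = (0.0000, 0.0000) + 7.1 * (0.2588, 0.9659) = (0.0000 + 1.8376, 0.0000 + 6.8581) = (1.8376, 6.8581)
link 1: phi[1] = 75 + 175 = 250 deg
  cos(250 deg) = -0.3420, sin(250 deg) = -0.9397
  joint[2] = (1.8376, 6.8581) + 6.6 * (-0.3420, -0.9397) = (1.8376 + -2.2573, 6.8581 + -6.2020) = (-0.4197, 0.6561)
link 2: phi[2] = 75 + 175 + 10 = 260 deg
  cos(260 deg) = -0.1736, sin(260 deg) = -0.9848
  joint[3] = (-0.4197, 0.6561) + 6.5 * (-0.1736, -0.9848) = (-0.4197 + -1.1287, 0.6561 + -6.4013) = (-1.5484, -5.7451)
link 3: phi[3] = 75 + 175 + 10 + 50 = 310 deg
  cos(310 deg) = 0.6428, sin(310 deg) = -0.7660
  joint[4] = (-1.5484, -5.7451) + 9.4 * (0.6428, -0.7660) = (-1.5484 + 6.0422, -5.7451 + -7.2008) = (4.4938, -12.9460)
End effector: (4.4938, -12.9460)

Answer: 4.4938 -12.9460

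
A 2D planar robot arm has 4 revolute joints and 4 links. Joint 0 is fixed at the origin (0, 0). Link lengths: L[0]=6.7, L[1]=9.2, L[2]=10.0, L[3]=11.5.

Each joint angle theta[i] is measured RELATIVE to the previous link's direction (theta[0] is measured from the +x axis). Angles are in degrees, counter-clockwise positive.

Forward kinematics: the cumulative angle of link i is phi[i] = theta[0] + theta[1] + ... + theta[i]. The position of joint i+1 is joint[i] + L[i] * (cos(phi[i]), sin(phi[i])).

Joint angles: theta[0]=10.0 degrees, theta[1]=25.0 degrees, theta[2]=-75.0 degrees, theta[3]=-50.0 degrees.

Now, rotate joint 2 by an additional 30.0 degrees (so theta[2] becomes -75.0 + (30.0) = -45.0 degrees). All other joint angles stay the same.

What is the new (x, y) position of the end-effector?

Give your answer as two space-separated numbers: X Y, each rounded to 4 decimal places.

Answer: 29.7325 -5.2554

Derivation:
joint[0] = (0.0000, 0.0000)  (base)
link 0: phi[0] = 10 = 10 deg
  cos(10 deg) = 0.9848, sin(10 deg) = 0.1736
  joint[1] = (0.0000, 0.0000) + 6.7 * (0.9848, 0.1736) = (0.0000 + 6.5982, 0.0000 + 1.1634) = (6.5982, 1.1634)
link 1: phi[1] = 10 + 25 = 35 deg
  cos(35 deg) = 0.8192, sin(35 deg) = 0.5736
  joint[2] = (6.5982, 1.1634) + 9.2 * (0.8192, 0.5736) = (6.5982 + 7.5362, 1.1634 + 5.2769) = (14.1344, 6.4403)
link 2: phi[2] = 10 + 25 + -45 = -10 deg
  cos(-10 deg) = 0.9848, sin(-10 deg) = -0.1736
  joint[3] = (14.1344, 6.4403) + 10 * (0.9848, -0.1736) = (14.1344 + 9.8481, 6.4403 + -1.7365) = (23.9825, 4.7039)
link 3: phi[3] = 10 + 25 + -45 + -50 = -60 deg
  cos(-60 deg) = 0.5000, sin(-60 deg) = -0.8660
  joint[4] = (23.9825, 4.7039) + 11.5 * (0.5000, -0.8660) = (23.9825 + 5.7500, 4.7039 + -9.9593) = (29.7325, -5.2554)
End effector: (29.7325, -5.2554)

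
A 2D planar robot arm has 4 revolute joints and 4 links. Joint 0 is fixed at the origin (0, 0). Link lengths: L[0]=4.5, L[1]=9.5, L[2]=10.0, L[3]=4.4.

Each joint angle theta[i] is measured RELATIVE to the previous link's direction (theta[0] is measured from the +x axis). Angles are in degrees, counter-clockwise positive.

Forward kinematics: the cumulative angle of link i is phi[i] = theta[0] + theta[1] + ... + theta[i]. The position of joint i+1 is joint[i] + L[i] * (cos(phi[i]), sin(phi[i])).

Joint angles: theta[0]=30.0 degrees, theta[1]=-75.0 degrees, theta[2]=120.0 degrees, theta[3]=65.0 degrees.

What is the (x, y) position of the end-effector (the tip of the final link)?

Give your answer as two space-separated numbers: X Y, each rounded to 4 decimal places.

Answer: 9.8322 8.0200

Derivation:
joint[0] = (0.0000, 0.0000)  (base)
link 0: phi[0] = 30 = 30 deg
  cos(30 deg) = 0.8660, sin(30 deg) = 0.5000
  joint[1] = (0.0000, 0.0000) + 4.5 * (0.8660, 0.5000) = (0.0000 + 3.8971, 0.0000 + 2.2500) = (3.8971, 2.2500)
link 1: phi[1] = 30 + -75 = -45 deg
  cos(-45 deg) = 0.7071, sin(-45 deg) = -0.7071
  joint[2] = (3.8971, 2.2500) + 9.5 * (0.7071, -0.7071) = (3.8971 + 6.7175, 2.2500 + -6.7175) = (10.6146, -4.4675)
link 2: phi[2] = 30 + -75 + 120 = 75 deg
  cos(75 deg) = 0.2588, sin(75 deg) = 0.9659
  joint[3] = (10.6146, -4.4675) + 10 * (0.2588, 0.9659) = (10.6146 + 2.5882, -4.4675 + 9.6593) = (13.2028, 5.1917)
link 3: phi[3] = 30 + -75 + 120 + 65 = 140 deg
  cos(140 deg) = -0.7660, sin(140 deg) = 0.6428
  joint[4] = (13.2028, 5.1917) + 4.4 * (-0.7660, 0.6428) = (13.2028 + -3.3706, 5.1917 + 2.8283) = (9.8322, 8.0200)
End effector: (9.8322, 8.0200)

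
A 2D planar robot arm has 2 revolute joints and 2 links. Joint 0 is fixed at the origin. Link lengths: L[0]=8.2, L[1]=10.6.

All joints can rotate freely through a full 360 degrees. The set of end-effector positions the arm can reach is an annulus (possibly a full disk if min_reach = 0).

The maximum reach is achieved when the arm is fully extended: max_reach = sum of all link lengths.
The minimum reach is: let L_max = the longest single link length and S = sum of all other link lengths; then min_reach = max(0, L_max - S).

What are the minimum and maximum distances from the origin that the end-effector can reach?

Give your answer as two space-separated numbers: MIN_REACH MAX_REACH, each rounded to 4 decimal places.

Answer: 2.4000 18.8000

Derivation:
Link lengths: [8.2, 10.6]
max_reach = 8.2 + 10.6 = 18.8
L_max = max([8.2, 10.6]) = 10.6
S (sum of others) = 18.8 - 10.6 = 8.2
min_reach = max(0, 10.6 - 8.2) = max(0, 2.4) = 2.4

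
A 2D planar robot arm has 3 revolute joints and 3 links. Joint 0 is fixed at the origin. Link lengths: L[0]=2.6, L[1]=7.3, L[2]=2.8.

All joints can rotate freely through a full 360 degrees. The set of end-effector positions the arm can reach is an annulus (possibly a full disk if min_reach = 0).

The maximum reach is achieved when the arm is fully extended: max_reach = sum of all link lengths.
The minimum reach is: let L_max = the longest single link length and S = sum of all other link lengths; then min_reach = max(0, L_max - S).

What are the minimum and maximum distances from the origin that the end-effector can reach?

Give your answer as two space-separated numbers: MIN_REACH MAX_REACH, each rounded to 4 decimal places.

Answer: 1.9000 12.7000

Derivation:
Link lengths: [2.6, 7.3, 2.8]
max_reach = 2.6 + 7.3 + 2.8 = 12.7
L_max = max([2.6, 7.3, 2.8]) = 7.3
S (sum of others) = 12.7 - 7.3 = 5.4
min_reach = max(0, 7.3 - 5.4) = max(0, 1.9) = 1.9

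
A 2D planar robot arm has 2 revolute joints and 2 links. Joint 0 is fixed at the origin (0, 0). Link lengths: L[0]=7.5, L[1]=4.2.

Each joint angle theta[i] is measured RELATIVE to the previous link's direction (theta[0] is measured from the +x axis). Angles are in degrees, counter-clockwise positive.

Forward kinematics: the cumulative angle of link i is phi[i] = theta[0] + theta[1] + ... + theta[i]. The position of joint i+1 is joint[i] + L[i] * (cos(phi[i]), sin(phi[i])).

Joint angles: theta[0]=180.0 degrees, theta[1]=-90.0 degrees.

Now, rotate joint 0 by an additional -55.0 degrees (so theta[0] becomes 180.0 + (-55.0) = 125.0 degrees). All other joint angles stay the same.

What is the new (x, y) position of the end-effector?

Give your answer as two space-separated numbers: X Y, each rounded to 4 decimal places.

Answer: -0.8614 8.5527

Derivation:
joint[0] = (0.0000, 0.0000)  (base)
link 0: phi[0] = 125 = 125 deg
  cos(125 deg) = -0.5736, sin(125 deg) = 0.8192
  joint[1] = (0.0000, 0.0000) + 7.5 * (-0.5736, 0.8192) = (0.0000 + -4.3018, 0.0000 + 6.1436) = (-4.3018, 6.1436)
link 1: phi[1] = 125 + -90 = 35 deg
  cos(35 deg) = 0.8192, sin(35 deg) = 0.5736
  joint[2] = (-4.3018, 6.1436) + 4.2 * (0.8192, 0.5736) = (-4.3018 + 3.4404, 6.1436 + 2.4090) = (-0.8614, 8.5527)
End effector: (-0.8614, 8.5527)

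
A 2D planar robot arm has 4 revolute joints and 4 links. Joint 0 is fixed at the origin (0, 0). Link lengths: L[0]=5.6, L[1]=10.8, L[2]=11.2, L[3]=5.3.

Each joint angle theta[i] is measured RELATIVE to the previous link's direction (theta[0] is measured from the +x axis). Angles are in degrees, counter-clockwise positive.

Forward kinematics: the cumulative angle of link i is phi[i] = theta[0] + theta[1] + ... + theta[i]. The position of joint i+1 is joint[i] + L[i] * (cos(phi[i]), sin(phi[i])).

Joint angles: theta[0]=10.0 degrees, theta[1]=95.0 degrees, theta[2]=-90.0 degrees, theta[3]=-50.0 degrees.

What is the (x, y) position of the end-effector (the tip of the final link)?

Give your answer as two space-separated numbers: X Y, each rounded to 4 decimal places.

joint[0] = (0.0000, 0.0000)  (base)
link 0: phi[0] = 10 = 10 deg
  cos(10 deg) = 0.9848, sin(10 deg) = 0.1736
  joint[1] = (0.0000, 0.0000) + 5.6 * (0.9848, 0.1736) = (0.0000 + 5.5149, 0.0000 + 0.9724) = (5.5149, 0.9724)
link 1: phi[1] = 10 + 95 = 105 deg
  cos(105 deg) = -0.2588, sin(105 deg) = 0.9659
  joint[2] = (5.5149, 0.9724) + 10.8 * (-0.2588, 0.9659) = (5.5149 + -2.7952, 0.9724 + 10.4320) = (2.7197, 11.4044)
link 2: phi[2] = 10 + 95 + -90 = 15 deg
  cos(15 deg) = 0.9659, sin(15 deg) = 0.2588
  joint[3] = (2.7197, 11.4044) + 11.2 * (0.9659, 0.2588) = (2.7197 + 10.8184, 11.4044 + 2.8988) = (13.5380, 14.3032)
link 3: phi[3] = 10 + 95 + -90 + -50 = -35 deg
  cos(-35 deg) = 0.8192, sin(-35 deg) = -0.5736
  joint[4] = (13.5380, 14.3032) + 5.3 * (0.8192, -0.5736) = (13.5380 + 4.3415, 14.3032 + -3.0400) = (17.8796, 11.2632)
End effector: (17.8796, 11.2632)

Answer: 17.8796 11.2632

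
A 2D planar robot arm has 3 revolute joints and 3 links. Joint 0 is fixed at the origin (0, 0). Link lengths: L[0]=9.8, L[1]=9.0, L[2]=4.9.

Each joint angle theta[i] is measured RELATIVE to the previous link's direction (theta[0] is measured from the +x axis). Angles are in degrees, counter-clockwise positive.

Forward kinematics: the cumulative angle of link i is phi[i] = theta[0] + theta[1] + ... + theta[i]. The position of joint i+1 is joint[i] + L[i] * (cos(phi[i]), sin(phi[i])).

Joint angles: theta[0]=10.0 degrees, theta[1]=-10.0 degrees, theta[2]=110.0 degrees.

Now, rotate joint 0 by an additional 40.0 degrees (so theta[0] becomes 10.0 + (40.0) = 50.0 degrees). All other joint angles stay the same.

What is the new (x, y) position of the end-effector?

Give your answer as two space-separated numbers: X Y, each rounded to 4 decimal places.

Answer: 8.9502 15.7423

Derivation:
joint[0] = (0.0000, 0.0000)  (base)
link 0: phi[0] = 50 = 50 deg
  cos(50 deg) = 0.6428, sin(50 deg) = 0.7660
  joint[1] = (0.0000, 0.0000) + 9.8 * (0.6428, 0.7660) = (0.0000 + 6.2993, 0.0000 + 7.5072) = (6.2993, 7.5072)
link 1: phi[1] = 50 + -10 = 40 deg
  cos(40 deg) = 0.7660, sin(40 deg) = 0.6428
  joint[2] = (6.2993, 7.5072) + 9 * (0.7660, 0.6428) = (6.2993 + 6.8944, 7.5072 + 5.7851) = (13.1937, 13.2923)
link 2: phi[2] = 50 + -10 + 110 = 150 deg
  cos(150 deg) = -0.8660, sin(150 deg) = 0.5000
  joint[3] = (13.1937, 13.2923) + 4.9 * (-0.8660, 0.5000) = (13.1937 + -4.2435, 13.2923 + 2.4500) = (8.9502, 15.7423)
End effector: (8.9502, 15.7423)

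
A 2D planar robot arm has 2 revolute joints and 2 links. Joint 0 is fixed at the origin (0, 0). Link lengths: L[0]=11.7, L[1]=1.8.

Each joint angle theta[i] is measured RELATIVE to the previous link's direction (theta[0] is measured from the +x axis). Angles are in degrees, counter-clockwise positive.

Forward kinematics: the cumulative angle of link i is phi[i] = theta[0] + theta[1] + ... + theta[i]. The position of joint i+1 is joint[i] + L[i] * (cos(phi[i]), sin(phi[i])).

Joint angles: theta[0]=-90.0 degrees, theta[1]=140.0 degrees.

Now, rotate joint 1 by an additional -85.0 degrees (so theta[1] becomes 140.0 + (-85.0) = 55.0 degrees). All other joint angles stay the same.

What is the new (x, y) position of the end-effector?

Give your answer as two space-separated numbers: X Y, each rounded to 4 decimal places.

joint[0] = (0.0000, 0.0000)  (base)
link 0: phi[0] = -90 = -90 deg
  cos(-90 deg) = 0.0000, sin(-90 deg) = -1.0000
  joint[1] = (0.0000, 0.0000) + 11.7 * (0.0000, -1.0000) = (0.0000 + 0.0000, 0.0000 + -11.7000) = (0.0000, -11.7000)
link 1: phi[1] = -90 + 55 = -35 deg
  cos(-35 deg) = 0.8192, sin(-35 deg) = -0.5736
  joint[2] = (0.0000, -11.7000) + 1.8 * (0.8192, -0.5736) = (0.0000 + 1.4745, -11.7000 + -1.0324) = (1.4745, -12.7324)
End effector: (1.4745, -12.7324)

Answer: 1.4745 -12.7324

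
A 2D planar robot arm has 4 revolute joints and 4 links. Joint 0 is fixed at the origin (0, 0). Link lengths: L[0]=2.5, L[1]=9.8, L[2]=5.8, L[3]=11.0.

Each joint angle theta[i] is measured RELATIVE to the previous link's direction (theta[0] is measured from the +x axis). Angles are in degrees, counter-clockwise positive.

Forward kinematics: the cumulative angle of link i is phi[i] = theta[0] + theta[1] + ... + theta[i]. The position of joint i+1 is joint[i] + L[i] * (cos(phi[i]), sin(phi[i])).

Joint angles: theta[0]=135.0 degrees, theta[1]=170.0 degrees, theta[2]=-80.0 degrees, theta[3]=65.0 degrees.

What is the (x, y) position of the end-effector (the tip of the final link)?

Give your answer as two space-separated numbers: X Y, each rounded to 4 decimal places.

joint[0] = (0.0000, 0.0000)  (base)
link 0: phi[0] = 135 = 135 deg
  cos(135 deg) = -0.7071, sin(135 deg) = 0.7071
  joint[1] = (0.0000, 0.0000) + 2.5 * (-0.7071, 0.7071) = (0.0000 + -1.7678, 0.0000 + 1.7678) = (-1.7678, 1.7678)
link 1: phi[1] = 135 + 170 = 305 deg
  cos(305 deg) = 0.5736, sin(305 deg) = -0.8192
  joint[2] = (-1.7678, 1.7678) + 9.8 * (0.5736, -0.8192) = (-1.7678 + 5.6210, 1.7678 + -8.0277) = (3.8533, -6.2599)
link 2: phi[2] = 135 + 170 + -80 = 225 deg
  cos(225 deg) = -0.7071, sin(225 deg) = -0.7071
  joint[3] = (3.8533, -6.2599) + 5.8 * (-0.7071, -0.7071) = (3.8533 + -4.1012, -6.2599 + -4.1012) = (-0.2479, -10.3611)
link 3: phi[3] = 135 + 170 + -80 + 65 = 290 deg
  cos(290 deg) = 0.3420, sin(290 deg) = -0.9397
  joint[4] = (-0.2479, -10.3611) + 11 * (0.3420, -0.9397) = (-0.2479 + 3.7622, -10.3611 + -10.3366) = (3.5143, -20.6978)
End effector: (3.5143, -20.6978)

Answer: 3.5143 -20.6978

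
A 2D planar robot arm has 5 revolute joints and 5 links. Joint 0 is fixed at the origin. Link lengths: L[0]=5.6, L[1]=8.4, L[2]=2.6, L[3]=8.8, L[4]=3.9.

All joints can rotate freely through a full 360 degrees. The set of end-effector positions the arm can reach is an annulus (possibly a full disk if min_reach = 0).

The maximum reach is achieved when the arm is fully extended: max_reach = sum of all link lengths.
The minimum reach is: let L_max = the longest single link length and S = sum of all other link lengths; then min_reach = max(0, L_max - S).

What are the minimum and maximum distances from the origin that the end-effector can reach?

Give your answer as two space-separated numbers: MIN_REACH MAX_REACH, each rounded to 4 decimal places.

Answer: 0.0000 29.3000

Derivation:
Link lengths: [5.6, 8.4, 2.6, 8.8, 3.9]
max_reach = 5.6 + 8.4 + 2.6 + 8.8 + 3.9 = 29.3
L_max = max([5.6, 8.4, 2.6, 8.8, 3.9]) = 8.8
S (sum of others) = 29.3 - 8.8 = 20.5
min_reach = max(0, 8.8 - 20.5) = max(0, -11.7) = 0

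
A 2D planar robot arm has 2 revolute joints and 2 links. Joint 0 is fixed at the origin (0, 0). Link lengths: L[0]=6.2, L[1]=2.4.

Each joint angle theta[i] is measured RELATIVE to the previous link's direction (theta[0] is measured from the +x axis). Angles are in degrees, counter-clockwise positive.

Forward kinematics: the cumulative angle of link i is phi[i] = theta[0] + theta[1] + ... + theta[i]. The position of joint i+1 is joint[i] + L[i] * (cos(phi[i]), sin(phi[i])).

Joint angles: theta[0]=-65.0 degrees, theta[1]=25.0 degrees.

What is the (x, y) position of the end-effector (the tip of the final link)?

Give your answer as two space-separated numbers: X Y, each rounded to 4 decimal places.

joint[0] = (0.0000, 0.0000)  (base)
link 0: phi[0] = -65 = -65 deg
  cos(-65 deg) = 0.4226, sin(-65 deg) = -0.9063
  joint[1] = (0.0000, 0.0000) + 6.2 * (0.4226, -0.9063) = (0.0000 + 2.6202, 0.0000 + -5.6191) = (2.6202, -5.6191)
link 1: phi[1] = -65 + 25 = -40 deg
  cos(-40 deg) = 0.7660, sin(-40 deg) = -0.6428
  joint[2] = (2.6202, -5.6191) + 2.4 * (0.7660, -0.6428) = (2.6202 + 1.8385, -5.6191 + -1.5427) = (4.4587, -7.1618)
End effector: (4.4587, -7.1618)

Answer: 4.4587 -7.1618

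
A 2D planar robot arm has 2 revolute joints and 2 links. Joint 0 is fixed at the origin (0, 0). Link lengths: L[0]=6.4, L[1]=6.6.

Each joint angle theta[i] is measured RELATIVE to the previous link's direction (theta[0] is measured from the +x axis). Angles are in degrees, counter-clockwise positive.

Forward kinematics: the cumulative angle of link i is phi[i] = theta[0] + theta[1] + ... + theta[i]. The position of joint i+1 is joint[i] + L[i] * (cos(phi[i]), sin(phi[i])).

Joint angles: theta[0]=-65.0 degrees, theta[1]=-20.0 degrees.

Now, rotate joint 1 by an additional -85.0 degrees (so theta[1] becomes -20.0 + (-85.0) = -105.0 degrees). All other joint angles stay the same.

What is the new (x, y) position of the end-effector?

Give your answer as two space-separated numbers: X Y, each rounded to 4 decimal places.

Answer: -3.7950 -6.9464

Derivation:
joint[0] = (0.0000, 0.0000)  (base)
link 0: phi[0] = -65 = -65 deg
  cos(-65 deg) = 0.4226, sin(-65 deg) = -0.9063
  joint[1] = (0.0000, 0.0000) + 6.4 * (0.4226, -0.9063) = (0.0000 + 2.7048, 0.0000 + -5.8004) = (2.7048, -5.8004)
link 1: phi[1] = -65 + -105 = -170 deg
  cos(-170 deg) = -0.9848, sin(-170 deg) = -0.1736
  joint[2] = (2.7048, -5.8004) + 6.6 * (-0.9848, -0.1736) = (2.7048 + -6.4997, -5.8004 + -1.1461) = (-3.7950, -6.9464)
End effector: (-3.7950, -6.9464)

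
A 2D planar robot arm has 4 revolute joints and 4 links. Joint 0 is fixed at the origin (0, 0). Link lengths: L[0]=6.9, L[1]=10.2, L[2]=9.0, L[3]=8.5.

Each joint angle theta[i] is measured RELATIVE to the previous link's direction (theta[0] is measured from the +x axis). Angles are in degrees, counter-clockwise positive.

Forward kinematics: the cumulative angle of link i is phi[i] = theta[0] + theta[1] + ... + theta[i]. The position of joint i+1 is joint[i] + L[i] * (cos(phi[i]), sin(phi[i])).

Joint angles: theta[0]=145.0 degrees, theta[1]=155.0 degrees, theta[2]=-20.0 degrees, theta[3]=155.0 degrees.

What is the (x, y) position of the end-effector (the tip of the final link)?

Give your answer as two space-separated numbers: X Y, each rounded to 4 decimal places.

joint[0] = (0.0000, 0.0000)  (base)
link 0: phi[0] = 145 = 145 deg
  cos(145 deg) = -0.8192, sin(145 deg) = 0.5736
  joint[1] = (0.0000, 0.0000) + 6.9 * (-0.8192, 0.5736) = (0.0000 + -5.6521, 0.0000 + 3.9577) = (-5.6521, 3.9577)
link 1: phi[1] = 145 + 155 = 300 deg
  cos(300 deg) = 0.5000, sin(300 deg) = -0.8660
  joint[2] = (-5.6521, 3.9577) + 10.2 * (0.5000, -0.8660) = (-5.6521 + 5.1000, 3.9577 + -8.8335) = (-0.5521, -4.8758)
link 2: phi[2] = 145 + 155 + -20 = 280 deg
  cos(280 deg) = 0.1736, sin(280 deg) = -0.9848
  joint[3] = (-0.5521, -4.8758) + 9 * (0.1736, -0.9848) = (-0.5521 + 1.5628, -4.8758 + -8.8633) = (1.0107, -13.7391)
link 3: phi[3] = 145 + 155 + -20 + 155 = 435 deg
  cos(435 deg) = 0.2588, sin(435 deg) = 0.9659
  joint[4] = (1.0107, -13.7391) + 8.5 * (0.2588, 0.9659) = (1.0107 + 2.2000, -13.7391 + 8.2104) = (3.2106, -5.5287)
End effector: (3.2106, -5.5287)

Answer: 3.2106 -5.5287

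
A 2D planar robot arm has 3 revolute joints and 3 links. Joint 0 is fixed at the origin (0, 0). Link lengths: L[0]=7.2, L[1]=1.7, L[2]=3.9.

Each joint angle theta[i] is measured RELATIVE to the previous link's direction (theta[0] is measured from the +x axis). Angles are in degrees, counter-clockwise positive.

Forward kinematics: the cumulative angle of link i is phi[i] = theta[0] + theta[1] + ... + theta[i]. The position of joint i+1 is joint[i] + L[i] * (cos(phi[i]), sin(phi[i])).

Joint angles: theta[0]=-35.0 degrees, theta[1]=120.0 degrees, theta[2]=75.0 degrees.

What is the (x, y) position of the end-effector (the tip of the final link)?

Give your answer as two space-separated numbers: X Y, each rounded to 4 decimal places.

Answer: 2.3813 -1.1023

Derivation:
joint[0] = (0.0000, 0.0000)  (base)
link 0: phi[0] = -35 = -35 deg
  cos(-35 deg) = 0.8192, sin(-35 deg) = -0.5736
  joint[1] = (0.0000, 0.0000) + 7.2 * (0.8192, -0.5736) = (0.0000 + 5.8979, 0.0000 + -4.1298) = (5.8979, -4.1298)
link 1: phi[1] = -35 + 120 = 85 deg
  cos(85 deg) = 0.0872, sin(85 deg) = 0.9962
  joint[2] = (5.8979, -4.1298) + 1.7 * (0.0872, 0.9962) = (5.8979 + 0.1482, -4.1298 + 1.6935) = (6.0461, -2.4362)
link 2: phi[2] = -35 + 120 + 75 = 160 deg
  cos(160 deg) = -0.9397, sin(160 deg) = 0.3420
  joint[3] = (6.0461, -2.4362) + 3.9 * (-0.9397, 0.3420) = (6.0461 + -3.6648, -2.4362 + 1.3339) = (2.3813, -1.1023)
End effector: (2.3813, -1.1023)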